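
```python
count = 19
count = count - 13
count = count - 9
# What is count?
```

Trace:
`count = 19` → count = 19
`count = count - 13` → count = 6
`count = count - 9` → count = -3
So count = -3

Answer: -3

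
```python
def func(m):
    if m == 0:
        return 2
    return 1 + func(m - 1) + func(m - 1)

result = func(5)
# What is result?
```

func(m) = 1 + 2·func(m-1), func(0)=2. Closed form: (2+1)·2^5 - 1 = 95.

Answer: 95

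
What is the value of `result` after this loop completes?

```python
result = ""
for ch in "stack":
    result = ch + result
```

Reverse 'stack'
`result` takes the values: "" → "s" → "ts" → "ats" → "cats" → "kcats"

Answer: "kcats"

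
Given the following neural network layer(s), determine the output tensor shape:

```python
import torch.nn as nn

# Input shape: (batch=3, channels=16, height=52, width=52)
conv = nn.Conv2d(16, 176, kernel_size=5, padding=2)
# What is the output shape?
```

Input: (3, 16, 52, 52) -> Output: (3, 176, 52, 52)

Answer: (3, 176, 52, 52)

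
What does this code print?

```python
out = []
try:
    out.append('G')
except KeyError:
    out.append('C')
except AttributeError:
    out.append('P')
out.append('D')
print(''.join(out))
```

Execution trace: 'G' (try body, no exception) → 'D' (after the try/except). Output: GD

Answer: GD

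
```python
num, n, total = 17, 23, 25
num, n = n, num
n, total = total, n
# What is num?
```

Trace:
`num, n, total = 17, 23, 25` → num = 17; n = 23; total = 25
`num, n = n, num` → num = 23; n = 17
`n, total = total, n` → n = 25; total = 17
So num = 23

Answer: 23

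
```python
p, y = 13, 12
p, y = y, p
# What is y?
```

Trace:
`p, y = 13, 12` → p = 13; y = 12
`p, y = y, p` → p = 12; y = 13
So y = 13

Answer: 13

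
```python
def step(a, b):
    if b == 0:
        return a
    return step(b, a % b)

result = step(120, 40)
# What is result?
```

step(120, 40) -> step(40, 0) -> 40

Answer: 40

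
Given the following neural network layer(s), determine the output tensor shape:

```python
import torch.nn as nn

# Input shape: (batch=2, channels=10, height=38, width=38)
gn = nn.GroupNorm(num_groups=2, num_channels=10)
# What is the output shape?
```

Input: (2, 10, 38, 38) -> Output: (2, 10, 38, 38)

Answer: (2, 10, 38, 38)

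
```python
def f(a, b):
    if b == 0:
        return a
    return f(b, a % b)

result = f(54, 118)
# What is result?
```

f(54, 118) -> f(118, 54) -> f(54, 10) -> f(10, 4) -> f(4, 2) -> f(2, 0) -> 2

Answer: 2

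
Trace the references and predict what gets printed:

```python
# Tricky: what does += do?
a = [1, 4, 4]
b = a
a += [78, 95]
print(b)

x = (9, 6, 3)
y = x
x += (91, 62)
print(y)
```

Key concept: += behavior differs for mutable vs immutable.
Step by step:
`a = [1, 4, 4]` → a = [1, 4, 4]
`b = a` → b = [1, 4, 4] (same object as a)
`a += [78, 95]` → a = [1, 4, 4, 78, 95] (same object as b); b = [1, 4, 4, 78, 95] (same object as a)
`print(b)` → prints [1, 4, 4, 78, 95]
`x = (9, 6, 3)` → x = (9, 6, 3)
`y = x` → y = (9, 6, 3)
`x += (91, 62)` → x = (9, 6, 3, 91, 62)
`print(y)` → prints (9, 6, 3)

Answer:
[1, 4, 4, 78, 95]
(9, 6, 3)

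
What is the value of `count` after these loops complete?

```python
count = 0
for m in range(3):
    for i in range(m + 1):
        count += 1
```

Triangle: 1 + 2 + ... + 3
`count` takes the values: 0 → 1 → 2 → 3 → 4 → 5 → 6

Answer: 6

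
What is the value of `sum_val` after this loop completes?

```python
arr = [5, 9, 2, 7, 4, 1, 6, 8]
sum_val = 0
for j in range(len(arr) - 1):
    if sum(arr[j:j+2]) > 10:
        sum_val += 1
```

Count windows with sum > 10
`sum_val` takes the values: 0 → 1 → 2 → 3 → 4

Answer: 4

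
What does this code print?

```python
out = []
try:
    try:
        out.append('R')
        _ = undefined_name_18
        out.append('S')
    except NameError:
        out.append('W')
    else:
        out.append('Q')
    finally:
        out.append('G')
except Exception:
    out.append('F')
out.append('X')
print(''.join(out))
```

Execution trace: 'R' (inner try body) → 'W' (inner except NameError) → 'G' (inner finally) → 'X' (after the try/except). Output: RWGX

Answer: RWGX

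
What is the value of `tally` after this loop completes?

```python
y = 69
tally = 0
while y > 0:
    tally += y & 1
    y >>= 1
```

Count set bits in 69 (binary: 0b1000101)
`tally` takes the values: 0 → 1 → 2 → 3

Answer: 3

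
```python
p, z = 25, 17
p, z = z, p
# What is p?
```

Trace:
`p, z = 25, 17` → p = 25; z = 17
`p, z = z, p` → p = 17; z = 25
So p = 17

Answer: 17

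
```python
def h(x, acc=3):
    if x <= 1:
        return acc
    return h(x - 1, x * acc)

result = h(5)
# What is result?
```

Accumulator trace (n, acc): (5, 3) -> (4, 15) -> (3, 60) -> (2, 180) -> (1, 360) -> return 360

Answer: 360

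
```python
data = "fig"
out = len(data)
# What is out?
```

Trace:
`data = "fig"` → data = 'fig'
`out = len(data)` → out = 3
So out = 3

Answer: 3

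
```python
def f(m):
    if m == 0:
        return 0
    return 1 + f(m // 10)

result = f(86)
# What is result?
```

Count of digits of 86: 2

Answer: 2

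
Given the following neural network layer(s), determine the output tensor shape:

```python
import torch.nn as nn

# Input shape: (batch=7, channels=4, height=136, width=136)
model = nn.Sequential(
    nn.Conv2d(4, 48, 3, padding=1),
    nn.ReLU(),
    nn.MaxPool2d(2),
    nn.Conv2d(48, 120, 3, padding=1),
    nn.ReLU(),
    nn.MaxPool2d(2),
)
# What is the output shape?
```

Input: (7, 4, 136, 136) -> after first Conv2d: (7, 48, 136, 136) -> after first MaxPool2d: (7, 48, 68, 68) -> after second Conv2d: (7, 120, 68, 68) -> Output: (7, 120, 34, 34)

Answer: (7, 120, 34, 34)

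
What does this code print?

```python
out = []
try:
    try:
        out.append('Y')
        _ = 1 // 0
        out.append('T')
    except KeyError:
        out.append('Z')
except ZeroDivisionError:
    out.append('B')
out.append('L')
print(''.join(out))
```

Execution trace: 'Y' (try body) → 'B' (outer except ZeroDivisionError) → 'L' (after the try/except). Output: YBL

Answer: YBL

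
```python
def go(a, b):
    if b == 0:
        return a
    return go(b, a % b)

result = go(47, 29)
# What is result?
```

go(47, 29) -> go(29, 18) -> go(18, 11) -> go(11, 7) -> go(7, 4) -> go(4, 3) -> go(3, 1) -> go(1, 0) -> 1

Answer: 1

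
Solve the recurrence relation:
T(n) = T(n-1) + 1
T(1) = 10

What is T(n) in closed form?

Unrolling: T(n) = T(1) + 1·(n-1) = 10 + 1(n-1) = n + 9.

Answer: T(n) = n + 9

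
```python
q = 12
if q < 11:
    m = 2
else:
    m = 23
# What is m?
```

Trace:
`q = 12` → q = 12
`if q < 11: ...` → q < 11 is False, take else branch → m = 23
So m = 23

Answer: 23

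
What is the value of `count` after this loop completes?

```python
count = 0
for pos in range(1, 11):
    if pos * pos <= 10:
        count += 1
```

Count numbers where pos² ≤ 10
`count` takes the values: 0 → 1 → 2 → 3

Answer: 3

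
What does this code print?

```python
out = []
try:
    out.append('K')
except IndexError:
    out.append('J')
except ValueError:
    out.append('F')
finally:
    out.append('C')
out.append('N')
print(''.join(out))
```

Execution trace: 'K' (try body, no exception) → 'C' (finally) → 'N' (after the try/except). Output: KCN

Answer: KCN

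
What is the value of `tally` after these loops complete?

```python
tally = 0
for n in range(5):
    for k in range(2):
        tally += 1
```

5 * 2 = 10
`tally` takes the values: 0 → 1 → 2 → 3 → 4 → 5 → 6 → 7 → 8 → 9 → 10

Answer: 10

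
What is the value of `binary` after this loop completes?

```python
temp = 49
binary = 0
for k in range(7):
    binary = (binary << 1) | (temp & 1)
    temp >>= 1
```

Reverse lowest 7 bits of 49
`binary` takes the values: 0 → 1 → 2 → 4 → 8 → 17 → 35 → 70

Answer: 70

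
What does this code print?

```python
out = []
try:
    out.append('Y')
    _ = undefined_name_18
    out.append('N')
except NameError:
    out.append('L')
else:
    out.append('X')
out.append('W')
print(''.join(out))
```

Execution trace: 'Y' (try body) → 'L' (except NameError) → 'W' (after the try/except). Output: YLW

Answer: YLW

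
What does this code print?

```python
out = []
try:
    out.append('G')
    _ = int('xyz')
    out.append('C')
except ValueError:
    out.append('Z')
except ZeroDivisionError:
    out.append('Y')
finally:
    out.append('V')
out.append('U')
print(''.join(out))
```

Execution trace: 'G' (try body) → 'Z' (except ValueError) → 'V' (finally) → 'U' (after the try/except). Output: GZVU

Answer: GZVU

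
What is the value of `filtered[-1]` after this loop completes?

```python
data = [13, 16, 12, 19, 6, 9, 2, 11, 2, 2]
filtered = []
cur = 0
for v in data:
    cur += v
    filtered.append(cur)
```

Cumulative sum ends at 92
`filtered` takes the values: [] → [13] → [13, 29] → [13, 29, 41] → [13, 29, 41, 60] → [13, 29, 41, 60, 66] → [13, 29, 41, 60, 66, 75] → [13, 29, 41, 60, 66, 75, 77] → [13, 29, 41, 60, 66, 75, 77, 88] → [13, 29, 41, 60, 66, 75, 77, 88, 90] → [13, 29, 41, 60, 66, 75, 77, 88, 90, 92]
So `filtered[-1]` = 92

Answer: 92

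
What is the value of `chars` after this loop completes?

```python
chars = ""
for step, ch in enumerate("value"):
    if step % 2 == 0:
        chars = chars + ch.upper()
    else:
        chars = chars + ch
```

Uppercase even positions in 'value'
`chars` takes the values: "" → "V" → "Va" → "VaL" → "VaLu" → "VaLuE"

Answer: "VaLuE"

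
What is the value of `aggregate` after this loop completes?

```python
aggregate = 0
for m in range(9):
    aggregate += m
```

Sum of 0 to 8 = 36
`aggregate` takes the values: 0 → 1 → 3 → 6 → 10 → 15 → 21 → 28 → 36

Answer: 36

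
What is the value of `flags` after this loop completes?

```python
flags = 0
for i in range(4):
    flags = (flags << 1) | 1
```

Build 4 consecutive 1-bits: 0b1111
`flags` takes the values: 0 → 1 → 3 → 7 → 15

Answer: 15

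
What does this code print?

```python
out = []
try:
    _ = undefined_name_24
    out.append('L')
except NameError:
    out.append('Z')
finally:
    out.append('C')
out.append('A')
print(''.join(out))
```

Execution trace: 'Z' (except NameError) → 'C' (finally) → 'A' (after the try/except). Output: ZCA

Answer: ZCA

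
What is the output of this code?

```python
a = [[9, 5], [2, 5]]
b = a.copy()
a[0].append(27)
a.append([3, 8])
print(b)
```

Key concept: shallow copy with nested lists.
Step by step:
`a = [[9, 5], [2, 5]]` → a = [[9, 5], [2, 5]]
`b = a.copy()` → b = [[9, 5], [2, 5]]
`a[0].append(27)` → a = [[9, 5, 27], [2, 5]]; b = [[9, 5, 27], [2, 5]]
`a.append([3, 8])` → a = [[9, 5, 27], [2, 5], [3, 8]]
`print(b)` → prints [[9, 5, 27], [2, 5]]

Answer: [[9, 5, 27], [2, 5]]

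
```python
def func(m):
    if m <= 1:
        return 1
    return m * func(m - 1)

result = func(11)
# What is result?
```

func(11) = 11 * 10 * 9 * 8 * 7 * 6 * 5 * 4 * 3 * 2 * 1 = 39916800

Answer: 39916800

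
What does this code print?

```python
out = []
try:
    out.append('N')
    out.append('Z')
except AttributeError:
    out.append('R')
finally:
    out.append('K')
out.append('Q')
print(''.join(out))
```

Execution trace: 'N' (try body) → 'Z' (try body, no exception) → 'K' (finally) → 'Q' (after the try/except). Output: NZKQ

Answer: NZKQ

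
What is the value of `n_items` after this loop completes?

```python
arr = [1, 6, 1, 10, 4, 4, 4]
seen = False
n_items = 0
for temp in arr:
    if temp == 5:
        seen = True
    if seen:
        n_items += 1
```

Count elements after first 5 in [1, 6, 1, 10, 4, 4, 4]
`n_items` takes the values: 0

Answer: 0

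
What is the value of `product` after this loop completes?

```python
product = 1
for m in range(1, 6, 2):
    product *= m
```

Product of 1, 3, 5, ... up to 5
`product` takes the values: 1 → 3 → 15

Answer: 15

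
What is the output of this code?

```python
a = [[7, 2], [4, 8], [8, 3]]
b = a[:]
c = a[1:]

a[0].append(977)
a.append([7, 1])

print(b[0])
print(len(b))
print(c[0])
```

Key concept: slice with nested mutation.
Step by step:
`a = [[7, 2], [4, 8], [8, 3]]` → a = [[7, 2], [4, 8], [8, 3]]
`b = a[:]` → b = [[7, 2], [4, 8], [8, 3]]
`c = a[1:]` → c = [[4, 8], [8, 3]]
`a[0].append(977)` → a = [[7, 2, 977], [4, 8], [8, 3]]; b = [[7, 2, 977], [4, 8], [8, 3]]
`a.append([7, 1])` → a = [[7, 2, 977], [4, 8], [8, 3], [7, 1]]
`print(b[0])` → prints [7, 2, 977]
`print(len(b))` → prints 3
`print(c[0])` → prints [4, 8]

Answer:
[7, 2, 977]
3
[4, 8]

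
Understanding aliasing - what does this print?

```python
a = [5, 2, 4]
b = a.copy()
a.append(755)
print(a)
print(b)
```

Key concept: list.copy() creates independent copy.
Step by step:
`a = [5, 2, 4]` → a = [5, 2, 4]
`b = a.copy()` → b = [5, 2, 4]
`a.append(755)` → a = [5, 2, 4, 755]
`print(a)` → prints [5, 2, 4, 755]
`print(b)` → prints [5, 2, 4]

Answer:
[5, 2, 4, 755]
[5, 2, 4]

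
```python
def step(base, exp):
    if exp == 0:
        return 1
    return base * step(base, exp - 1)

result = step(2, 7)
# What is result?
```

step(2, 7) = 2 * 2 * 2 * 2 * 2 * 2 * 2 = 128

Answer: 128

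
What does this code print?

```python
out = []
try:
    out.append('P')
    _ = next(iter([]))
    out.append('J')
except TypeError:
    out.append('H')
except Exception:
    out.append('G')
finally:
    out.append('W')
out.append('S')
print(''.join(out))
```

Execution trace: 'P' (try body) → 'G' (except Exception) → 'W' (finally) → 'S' (after the try/except). Output: PGWS

Answer: PGWS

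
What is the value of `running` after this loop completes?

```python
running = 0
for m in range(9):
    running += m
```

Sum of 0 to 8 = 36
`running` takes the values: 0 → 1 → 3 → 6 → 10 → 15 → 21 → 28 → 36

Answer: 36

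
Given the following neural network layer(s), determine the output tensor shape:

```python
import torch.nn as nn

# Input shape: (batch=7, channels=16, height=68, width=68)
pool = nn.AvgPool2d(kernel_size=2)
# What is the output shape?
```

Input: (7, 16, 68, 68) -> Output: (7, 16, 34, 34)

Answer: (7, 16, 34, 34)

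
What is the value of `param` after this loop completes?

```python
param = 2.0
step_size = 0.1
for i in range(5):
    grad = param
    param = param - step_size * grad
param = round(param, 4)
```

Gradient descent: w = 2.0 * (1 - 0.1)^5
`param` takes the values: 2.0 → 1.8 → 1.62 → 1.458 → 1.3122 → 1.18098 → 1.181

Answer: 1.181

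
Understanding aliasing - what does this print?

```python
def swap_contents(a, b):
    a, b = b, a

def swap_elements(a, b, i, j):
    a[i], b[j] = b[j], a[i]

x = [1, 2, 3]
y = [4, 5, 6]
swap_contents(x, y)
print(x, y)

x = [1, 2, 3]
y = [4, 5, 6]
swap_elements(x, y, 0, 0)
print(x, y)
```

Key concept: parameter rebinding vs mutation.
Step by step:
`x = [1, 2, 3]` → x = [1, 2, 3]
`y = [4, 5, 6]` → y = [4, 5, 6]
`swap_contents(x, y)` → no visible change to tracked variables
`print(x, y)` → prints [1, 2, 3] [4, 5, 6]
`x = [1, 2, 3]` → x = [1, 2, 3]
`y = [4, 5, 6]` → y = [4, 5, 6]
`swap_elements(x, y, 0, 0)` → x = [4, 2, 3]; y = [1, 5, 6]
`print(x, y)` → prints [4, 2, 3] [1, 5, 6]

Answer:
[1, 2, 3] [4, 5, 6]
[4, 2, 3] [1, 5, 6]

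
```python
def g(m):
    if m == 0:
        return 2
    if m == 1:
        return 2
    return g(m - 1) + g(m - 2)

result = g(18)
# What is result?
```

Build up from base cases: g(0)=2, g(1)=2, g(2)=4, g(3)=6, g(4)=10, g(5)=16, g(6)=26, ..., g(18)=8362

Answer: 8362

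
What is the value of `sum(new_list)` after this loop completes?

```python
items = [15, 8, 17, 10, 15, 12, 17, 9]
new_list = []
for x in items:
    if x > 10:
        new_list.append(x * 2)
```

Sum of doubled values > 10
`new_list` takes the values: [] → [30] → [30, 34] → [30, 34, 30] → [30, 34, 30, 24] → [30, 34, 30, 24, 34]
So `sum(new_list)` = 152

Answer: 152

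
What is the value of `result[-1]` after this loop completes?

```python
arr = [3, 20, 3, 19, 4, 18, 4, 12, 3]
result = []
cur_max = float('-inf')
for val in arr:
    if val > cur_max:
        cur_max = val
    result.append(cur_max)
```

Running max ends at 20
`result` takes the values: [] → [3] → [3, 20] → [3, 20, 20] → [3, 20, 20, 20] → [3, 20, 20, 20, 20] → [3, 20, 20, 20, 20, 20] → [3, 20, 20, 20, 20, 20, 20] → [3, 20, 20, 20, 20, 20, 20, 20] → [3, 20, 20, 20, 20, 20, 20, 20, 20]
So `result[-1]` = 20

Answer: 20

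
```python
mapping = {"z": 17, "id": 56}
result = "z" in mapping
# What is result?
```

Trace:
`mapping = {"z": 17, "id": 56}` → mapping = {'z': 17, 'id': 56}
`result = "z" in mapping` → result = True
So result = True

Answer: True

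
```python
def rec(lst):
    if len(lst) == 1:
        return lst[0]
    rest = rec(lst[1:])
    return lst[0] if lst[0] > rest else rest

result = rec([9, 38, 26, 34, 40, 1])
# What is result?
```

Recursive max over [9, 38, 26, 34, 40, 1] = 40

Answer: 40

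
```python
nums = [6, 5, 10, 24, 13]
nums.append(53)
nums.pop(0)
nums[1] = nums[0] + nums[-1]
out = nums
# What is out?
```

Trace:
`nums = [6, 5, 10, 24, 13]` → nums = [6, 5, 10, 24, 13]
`nums.append(53)` → nums = [6, 5, 10, 24, 13, 53]
`nums.pop(0)` → nums = [5, 10, 24, 13, 53]
`nums[1] = nums[0] + nums[-1]` → nums = [5, 58, 24, 13, 53]
`out = nums` → out = [5, 58, 24, 13, 53]
So out = [5, 58, 24, 13, 53]

Answer: [5, 58, 24, 13, 53]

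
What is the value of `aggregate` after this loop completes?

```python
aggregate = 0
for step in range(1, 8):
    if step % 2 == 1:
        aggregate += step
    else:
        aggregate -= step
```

Add odd, subtract even
`aggregate` takes the values: 0 → 1 → -1 → 2 → -2 → 3 → -3 → 4

Answer: 4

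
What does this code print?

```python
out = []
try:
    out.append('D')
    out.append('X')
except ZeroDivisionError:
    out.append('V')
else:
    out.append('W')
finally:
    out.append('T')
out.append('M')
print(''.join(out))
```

Execution trace: 'D' (try body) → 'X' (try body, no exception) → 'W' (else) → 'T' (finally) → 'M' (after the try/except). Output: DXWTM

Answer: DXWTM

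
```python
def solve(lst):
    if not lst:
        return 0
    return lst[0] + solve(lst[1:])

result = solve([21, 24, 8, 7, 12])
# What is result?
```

21 + 24 + 8 + 7 + 12 + 0 = 72

Answer: 72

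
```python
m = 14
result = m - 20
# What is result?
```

Trace:
`m = 14` → m = 14
`result = m - 20` → result = -6
So result = -6

Answer: -6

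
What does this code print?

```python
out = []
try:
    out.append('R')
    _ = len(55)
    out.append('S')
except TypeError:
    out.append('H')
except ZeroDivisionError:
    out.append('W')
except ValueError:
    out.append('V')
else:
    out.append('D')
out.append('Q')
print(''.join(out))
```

Execution trace: 'R' (try body) → 'H' (except TypeError) → 'Q' (after the try/except). Output: RHQ

Answer: RHQ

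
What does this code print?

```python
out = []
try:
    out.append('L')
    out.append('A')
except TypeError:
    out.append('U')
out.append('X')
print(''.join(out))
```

Execution trace: 'L' (try body) → 'A' (try body, no exception) → 'X' (after the try/except). Output: LAX

Answer: LAX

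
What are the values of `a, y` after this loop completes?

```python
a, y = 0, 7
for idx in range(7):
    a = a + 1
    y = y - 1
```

a goes 0→7, y goes 7→0
`a, y` takes the values: (0, 7) → (1, 7) → (1, 6) → (2, 6) → (2, 5) → (3, 5) → (3, 4) → (4, 4) → (4, 3) → (5, 3) → (5, 2) → (6, 2) → (6, 1) → (7, 1) → (7, 0)

Answer: 7, 0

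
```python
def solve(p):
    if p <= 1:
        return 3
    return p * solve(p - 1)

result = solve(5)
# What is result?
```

solve(5) = 5 * 4 * 3 * 2 * 3 = 360

Answer: 360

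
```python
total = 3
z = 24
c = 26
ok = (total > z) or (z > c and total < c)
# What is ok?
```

Trace:
`total = 3` → total = 3
`z = 24` → z = 24
`c = 26` → c = 26
`ok = (total > z) or (z > c and total < c)` → ok = False
So ok = False

Answer: False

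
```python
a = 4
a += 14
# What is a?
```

Trace:
`a = 4` → a = 4
`a += 14` → a = 18
So a = 18

Answer: 18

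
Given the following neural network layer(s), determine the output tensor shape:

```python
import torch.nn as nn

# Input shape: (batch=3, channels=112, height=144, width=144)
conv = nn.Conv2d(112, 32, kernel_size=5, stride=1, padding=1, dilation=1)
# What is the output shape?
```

Input: (3, 112, 144, 144) -> Output: (3, 32, 142, 142)

Answer: (3, 32, 142, 142)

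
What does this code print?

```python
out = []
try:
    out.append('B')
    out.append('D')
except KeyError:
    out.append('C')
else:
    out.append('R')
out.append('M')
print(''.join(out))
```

Execution trace: 'B' (try body) → 'D' (try body, no exception) → 'R' (else) → 'M' (after the try/except). Output: BDRM

Answer: BDRM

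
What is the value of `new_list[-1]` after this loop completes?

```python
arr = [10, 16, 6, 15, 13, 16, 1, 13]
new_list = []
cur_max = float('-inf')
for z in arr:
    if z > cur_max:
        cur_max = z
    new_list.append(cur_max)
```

Running max ends at 16
`new_list` takes the values: [] → [10] → [10, 16] → [10, 16, 16] → [10, 16, 16, 16] → [10, 16, 16, 16, 16] → [10, 16, 16, 16, 16, 16] → [10, 16, 16, 16, 16, 16, 16] → [10, 16, 16, 16, 16, 16, 16, 16]
So `new_list[-1]` = 16

Answer: 16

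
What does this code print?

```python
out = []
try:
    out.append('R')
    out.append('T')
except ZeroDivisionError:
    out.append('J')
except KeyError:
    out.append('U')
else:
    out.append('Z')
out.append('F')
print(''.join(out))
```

Execution trace: 'R' (try body) → 'T' (try body, no exception) → 'Z' (else) → 'F' (after the try/except). Output: RTZF

Answer: RTZF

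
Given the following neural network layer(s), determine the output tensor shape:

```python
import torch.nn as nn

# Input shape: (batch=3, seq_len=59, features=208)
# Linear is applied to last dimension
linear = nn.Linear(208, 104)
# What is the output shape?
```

Input: (3, 59, 208) -> Output: (3, 59, 104)

Answer: (3, 59, 104)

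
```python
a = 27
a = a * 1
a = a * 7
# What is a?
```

Trace:
`a = 27` → a = 27
`a = a * 1` → a = 27
`a = a * 7` → a = 189
So a = 189

Answer: 189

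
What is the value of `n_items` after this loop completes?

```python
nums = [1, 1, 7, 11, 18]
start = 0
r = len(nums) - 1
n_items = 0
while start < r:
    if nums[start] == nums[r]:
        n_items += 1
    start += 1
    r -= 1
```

Count matching pairs from ends
`n_items` takes the values: 0

Answer: 0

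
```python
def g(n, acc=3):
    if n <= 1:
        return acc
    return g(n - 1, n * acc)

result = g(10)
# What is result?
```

Accumulator trace (n, acc): (10, 3) -> (9, 30) -> (8, 270) -> (7, 2160) -> (6, 15120) -> (5, 90720) -> (4, 453600) -> (3, 1814400) -> (2, 5443200) -> (1, 10886400) -> return 10886400

Answer: 10886400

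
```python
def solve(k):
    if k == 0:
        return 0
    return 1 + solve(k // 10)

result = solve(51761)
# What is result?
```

Count of digits of 51761: 5

Answer: 5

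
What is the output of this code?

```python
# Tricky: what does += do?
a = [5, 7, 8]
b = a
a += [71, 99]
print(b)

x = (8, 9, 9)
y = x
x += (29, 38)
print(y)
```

Key concept: += behavior differs for mutable vs immutable.
Step by step:
`a = [5, 7, 8]` → a = [5, 7, 8]
`b = a` → b = [5, 7, 8] (same object as a)
`a += [71, 99]` → a = [5, 7, 8, 71, 99] (same object as b); b = [5, 7, 8, 71, 99] (same object as a)
`print(b)` → prints [5, 7, 8, 71, 99]
`x = (8, 9, 9)` → x = (8, 9, 9)
`y = x` → y = (8, 9, 9)
`x += (29, 38)` → x = (8, 9, 9, 29, 38)
`print(y)` → prints (8, 9, 9)

Answer:
[5, 7, 8, 71, 99]
(8, 9, 9)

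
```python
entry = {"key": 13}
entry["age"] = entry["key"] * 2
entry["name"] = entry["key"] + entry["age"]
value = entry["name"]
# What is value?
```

Trace:
`entry = {"key": 13}` → entry = {'key': 13}
`entry["age"] = entry["key"] * 2` → entry = {'key': 13, 'age': 26}
`entry["name"] = entry["key"] + entry["age"]` → entry = {'key': 13, 'age': 26, 'name': 39}
`value = entry["name"]` → value = 39
So value = 39

Answer: 39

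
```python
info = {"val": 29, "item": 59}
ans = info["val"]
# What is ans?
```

Trace:
`info = {"val": 29, "item": 59}` → info = {'val': 29, 'item': 59}
`ans = info["val"]` → ans = 29
So ans = 29

Answer: 29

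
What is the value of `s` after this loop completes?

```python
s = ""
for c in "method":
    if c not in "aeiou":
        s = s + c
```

Remove vowels from 'method'
`s` takes the values: "" → "m" → "mt" → "mth" → "mthd"

Answer: "mthd"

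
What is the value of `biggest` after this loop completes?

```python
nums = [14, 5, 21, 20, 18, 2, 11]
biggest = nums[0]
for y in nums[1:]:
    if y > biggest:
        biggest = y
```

Maximum of [14, 5, 21, 20, 18, 2, 11]
`biggest` takes the values: 14 → 21

Answer: 21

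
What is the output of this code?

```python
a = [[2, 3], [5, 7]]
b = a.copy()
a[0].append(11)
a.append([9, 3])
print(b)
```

Key concept: shallow copy with nested lists.
Step by step:
`a = [[2, 3], [5, 7]]` → a = [[2, 3], [5, 7]]
`b = a.copy()` → b = [[2, 3], [5, 7]]
`a[0].append(11)` → a = [[2, 3, 11], [5, 7]]; b = [[2, 3, 11], [5, 7]]
`a.append([9, 3])` → a = [[2, 3, 11], [5, 7], [9, 3]]
`print(b)` → prints [[2, 3, 11], [5, 7]]

Answer: [[2, 3, 11], [5, 7]]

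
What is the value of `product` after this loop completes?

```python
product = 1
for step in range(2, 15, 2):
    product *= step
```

Product of even numbers 2 to 14
`product` takes the values: 1 → 2 → 8 → 48 → 384 → 3840 → 46080 → 645120

Answer: 645120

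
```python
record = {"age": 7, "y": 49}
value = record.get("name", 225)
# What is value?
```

Trace:
`record = {"age": 7, "y": 49}` → record = {'age': 7, 'y': 49}
`value = record.get("name", 225)` → value = 225
So value = 225

Answer: 225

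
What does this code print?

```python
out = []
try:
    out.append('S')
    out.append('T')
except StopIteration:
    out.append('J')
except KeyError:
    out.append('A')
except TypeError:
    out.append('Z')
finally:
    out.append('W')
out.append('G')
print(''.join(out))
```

Execution trace: 'S' (try body) → 'T' (try body, no exception) → 'W' (finally) → 'G' (after the try/except). Output: STWG

Answer: STWG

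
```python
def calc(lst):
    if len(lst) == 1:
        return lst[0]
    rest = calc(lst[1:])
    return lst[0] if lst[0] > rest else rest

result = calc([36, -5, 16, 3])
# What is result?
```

Recursive max over [36, -5, 16, 3] = 36

Answer: 36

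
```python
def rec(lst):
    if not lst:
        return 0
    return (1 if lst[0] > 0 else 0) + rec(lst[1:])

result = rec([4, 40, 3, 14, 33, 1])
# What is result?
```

Count of positive elements in [4, 40, 3, 14, 33, 1] = 6

Answer: 6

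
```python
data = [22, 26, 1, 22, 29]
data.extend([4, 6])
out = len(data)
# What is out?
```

Trace:
`data = [22, 26, 1, 22, 29]` → data = [22, 26, 1, 22, 29]
`data.extend([4, 6])` → data = [22, 26, 1, 22, 29, 4, 6]
`out = len(data)` → out = 7
So out = 7

Answer: 7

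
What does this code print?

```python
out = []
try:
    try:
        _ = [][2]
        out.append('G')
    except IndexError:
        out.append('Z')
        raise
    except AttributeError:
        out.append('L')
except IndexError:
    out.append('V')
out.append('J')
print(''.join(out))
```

Execution trace: 'Z' (inner except IndexError) → 'V' (outer except IndexError) → 'J' (after the try/except). Output: ZVJ

Answer: ZVJ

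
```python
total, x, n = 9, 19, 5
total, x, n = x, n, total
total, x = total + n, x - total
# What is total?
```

Trace:
`total, x, n = 9, 19, 5` → total = 9; x = 19; n = 5
`total, x, n = x, n, total` → total = 19; x = 5; n = 9
`total, x = total + n, x - total` → total = 28; x = -14
So total = 28

Answer: 28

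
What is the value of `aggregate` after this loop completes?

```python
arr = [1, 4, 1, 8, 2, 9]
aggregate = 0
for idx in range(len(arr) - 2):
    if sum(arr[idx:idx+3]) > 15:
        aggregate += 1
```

Count windows with sum > 15
`aggregate` takes the values: 0 → 1

Answer: 1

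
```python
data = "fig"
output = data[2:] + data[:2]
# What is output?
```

Trace:
`data = "fig"` → data = 'fig'
`output = data[2:] + data[:2]` → output = 'gfi'
So output = 'gfi'

Answer: 'gfi'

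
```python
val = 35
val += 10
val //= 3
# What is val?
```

Trace:
`val = 35` → val = 35
`val += 10` → val = 45
`val //= 3` → val = 15
So val = 15

Answer: 15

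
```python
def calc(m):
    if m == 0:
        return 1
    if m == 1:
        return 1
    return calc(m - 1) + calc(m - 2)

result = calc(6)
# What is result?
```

Build up from base cases: calc(0)=1, calc(1)=1, calc(2)=2, calc(3)=3, calc(4)=5, calc(5)=8, calc(6)=13

Answer: 13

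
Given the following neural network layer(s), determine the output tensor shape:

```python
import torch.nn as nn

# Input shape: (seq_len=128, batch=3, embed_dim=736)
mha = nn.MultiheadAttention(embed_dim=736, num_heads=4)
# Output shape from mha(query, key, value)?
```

Input: (128, 3, 736) -> Output: (128, 3, 736)

Answer: (128, 3, 736)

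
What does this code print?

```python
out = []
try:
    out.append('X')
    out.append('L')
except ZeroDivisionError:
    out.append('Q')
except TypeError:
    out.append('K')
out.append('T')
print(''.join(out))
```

Execution trace: 'X' (try body) → 'L' (try body, no exception) → 'T' (after the try/except). Output: XLT

Answer: XLT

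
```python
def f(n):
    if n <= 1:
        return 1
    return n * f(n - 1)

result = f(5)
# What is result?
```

f(5) = 5 * 4 * 3 * 2 * 1 = 120

Answer: 120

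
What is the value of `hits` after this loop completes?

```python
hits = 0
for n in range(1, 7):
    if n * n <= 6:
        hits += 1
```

Count numbers where n² ≤ 6
`hits` takes the values: 0 → 1 → 2

Answer: 2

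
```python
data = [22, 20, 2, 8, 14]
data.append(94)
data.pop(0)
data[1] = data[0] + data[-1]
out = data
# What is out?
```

Trace:
`data = [22, 20, 2, 8, 14]` → data = [22, 20, 2, 8, 14]
`data.append(94)` → data = [22, 20, 2, 8, 14, 94]
`data.pop(0)` → data = [20, 2, 8, 14, 94]
`data[1] = data[0] + data[-1]` → data = [20, 114, 8, 14, 94]
`out = data` → out = [20, 114, 8, 14, 94]
So out = [20, 114, 8, 14, 94]

Answer: [20, 114, 8, 14, 94]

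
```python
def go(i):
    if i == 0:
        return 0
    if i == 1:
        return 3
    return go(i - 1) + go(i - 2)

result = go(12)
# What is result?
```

Build up from base cases: go(0)=0, go(1)=3, go(2)=3, go(3)=6, go(4)=9, go(5)=15, go(6)=24, ..., go(12)=432

Answer: 432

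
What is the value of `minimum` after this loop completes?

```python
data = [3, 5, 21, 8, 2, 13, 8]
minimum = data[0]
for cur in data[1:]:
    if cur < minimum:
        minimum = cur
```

Minimum of [3, 5, 21, 8, 2, 13, 8]
`minimum` takes the values: 3 → 2

Answer: 2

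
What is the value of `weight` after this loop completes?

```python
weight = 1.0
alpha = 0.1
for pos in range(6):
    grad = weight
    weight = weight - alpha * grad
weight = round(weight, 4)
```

Gradient descent: w = 1.0 * (1 - 0.1)^6
`weight` takes the values: 1.0 → 0.9 → 0.81 → 0.729 → 0.6561 → 0.59049 → 0.531441 → 0.5314

Answer: 0.5314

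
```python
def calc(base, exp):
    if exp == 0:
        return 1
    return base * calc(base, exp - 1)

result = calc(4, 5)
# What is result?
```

calc(4, 5) = 4 * 4 * 4 * 4 * 4 = 1024

Answer: 1024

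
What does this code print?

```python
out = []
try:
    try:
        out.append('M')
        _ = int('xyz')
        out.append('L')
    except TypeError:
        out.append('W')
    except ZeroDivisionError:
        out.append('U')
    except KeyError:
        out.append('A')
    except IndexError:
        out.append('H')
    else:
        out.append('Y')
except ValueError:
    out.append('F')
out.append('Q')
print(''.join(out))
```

Execution trace: 'M' (try body) → 'F' (outer except ValueError) → 'Q' (after the try/except). Output: MFQ

Answer: MFQ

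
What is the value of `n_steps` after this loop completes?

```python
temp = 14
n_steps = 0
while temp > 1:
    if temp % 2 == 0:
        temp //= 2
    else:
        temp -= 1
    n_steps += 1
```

Steps to reduce 14 to 1
`n_steps` takes the values: 0 → 1 → 2 → 3 → 4 → 5

Answer: 5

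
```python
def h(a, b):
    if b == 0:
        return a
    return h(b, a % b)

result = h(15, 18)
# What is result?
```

h(15, 18) -> h(18, 15) -> h(15, 3) -> h(3, 0) -> 3

Answer: 3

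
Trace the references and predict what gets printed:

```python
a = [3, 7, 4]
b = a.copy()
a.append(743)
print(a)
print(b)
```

Key concept: list.copy() creates independent copy.
Step by step:
`a = [3, 7, 4]` → a = [3, 7, 4]
`b = a.copy()` → b = [3, 7, 4]
`a.append(743)` → a = [3, 7, 4, 743]
`print(a)` → prints [3, 7, 4, 743]
`print(b)` → prints [3, 7, 4]

Answer:
[3, 7, 4, 743]
[3, 7, 4]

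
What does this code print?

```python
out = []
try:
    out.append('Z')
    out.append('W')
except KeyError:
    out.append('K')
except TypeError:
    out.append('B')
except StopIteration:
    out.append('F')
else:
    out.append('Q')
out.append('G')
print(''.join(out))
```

Execution trace: 'Z' (try body) → 'W' (try body, no exception) → 'Q' (else) → 'G' (after the try/except). Output: ZWQG

Answer: ZWQG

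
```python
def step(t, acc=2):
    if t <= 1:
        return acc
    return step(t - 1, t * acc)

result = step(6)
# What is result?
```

Accumulator trace (n, acc): (6, 2) -> (5, 12) -> (4, 60) -> (3, 240) -> (2, 720) -> (1, 1440) -> return 1440

Answer: 1440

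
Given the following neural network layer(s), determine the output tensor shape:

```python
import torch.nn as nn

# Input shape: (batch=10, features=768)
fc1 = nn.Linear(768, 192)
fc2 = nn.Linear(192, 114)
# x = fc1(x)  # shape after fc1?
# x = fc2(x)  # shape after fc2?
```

Input: (10, 768) -> after fc1: (10, 192) -> Output: (10, 114)

Answer: (10, 114)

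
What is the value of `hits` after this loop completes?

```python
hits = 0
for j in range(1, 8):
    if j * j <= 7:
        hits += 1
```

Count numbers where j² ≤ 7
`hits` takes the values: 0 → 1 → 2

Answer: 2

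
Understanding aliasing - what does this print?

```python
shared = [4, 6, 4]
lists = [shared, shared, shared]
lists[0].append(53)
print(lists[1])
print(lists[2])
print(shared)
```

Key concept: list of same reference.
Step by step:
`shared = [4, 6, 4]` → shared = [4, 6, 4]
`lists = [shared, shared, shared]` → lists = [[4, 6, 4], [4, 6, 4], [4, 6, 4]]
`lists[0].append(53)` → shared = [4, 6, 4, 53]; lists = [[4, 6, 4, 53], [4, 6, 4, 53], [4, 6, 4, 53]]
`print(lists[1])` → prints [4, 6, 4, 53]
`print(lists[2])` → prints [4, 6, 4, 53]
`print(shared)` → prints [4, 6, 4, 53]

Answer:
[4, 6, 4, 53]
[4, 6, 4, 53]
[4, 6, 4, 53]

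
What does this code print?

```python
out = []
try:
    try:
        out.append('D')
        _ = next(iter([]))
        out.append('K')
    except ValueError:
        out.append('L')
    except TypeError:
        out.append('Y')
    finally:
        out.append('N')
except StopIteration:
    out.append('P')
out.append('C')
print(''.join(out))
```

Execution trace: 'D' (try body) → 'N' (finally) → 'P' (outer except StopIteration) → 'C' (after the try/except). Output: DNPC

Answer: DNPC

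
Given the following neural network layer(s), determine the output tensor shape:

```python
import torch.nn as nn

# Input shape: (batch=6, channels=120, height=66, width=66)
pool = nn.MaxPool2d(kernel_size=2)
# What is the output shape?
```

Input: (6, 120, 66, 66) -> Output: (6, 120, 33, 33)

Answer: (6, 120, 33, 33)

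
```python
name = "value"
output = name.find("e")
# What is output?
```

Trace:
`name = "value"` → name = 'value'
`output = name.find("e")` → output = 4
So output = 4

Answer: 4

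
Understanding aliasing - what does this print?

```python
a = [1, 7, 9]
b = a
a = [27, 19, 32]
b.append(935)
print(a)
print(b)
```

Key concept: rebinding vs mutation: a is rebound to a new list, b still points at the original.
Step by step:
`a = [1, 7, 9]` → a = [1, 7, 9]
`b = a` → b = [1, 7, 9] (same object as a)
`a = [27, 19, 32]` → a = [27, 19, 32]
`b.append(935)` → b = [1, 7, 9, 935]
`print(a)` → prints [27, 19, 32]
`print(b)` → prints [1, 7, 9, 935]

Answer:
[27, 19, 32]
[1, 7, 9, 935]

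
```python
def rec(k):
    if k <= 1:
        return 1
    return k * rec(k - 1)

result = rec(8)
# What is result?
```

rec(8) = 8 * 7 * 6 * 5 * 4 * 3 * 2 * 1 = 40320

Answer: 40320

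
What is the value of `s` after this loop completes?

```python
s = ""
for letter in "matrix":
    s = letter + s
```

Reverse 'matrix'
`s` takes the values: "" → "m" → "am" → "tam" → "rtam" → "irtam" → "xirtam"

Answer: "xirtam"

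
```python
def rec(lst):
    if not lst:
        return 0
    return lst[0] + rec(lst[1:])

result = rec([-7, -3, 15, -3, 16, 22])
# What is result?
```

(-7) + (-3) + 15 + (-3) + 16 + 22 + 0 = 40

Answer: 40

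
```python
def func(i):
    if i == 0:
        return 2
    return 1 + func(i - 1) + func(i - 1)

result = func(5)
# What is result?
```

func(i) = 1 + 2·func(i-1), func(0)=2. Closed form: (2+1)·2^5 - 1 = 95.

Answer: 95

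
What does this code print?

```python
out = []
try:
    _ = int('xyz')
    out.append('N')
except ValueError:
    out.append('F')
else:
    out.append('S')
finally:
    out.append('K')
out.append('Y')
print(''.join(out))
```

Execution trace: 'F' (except ValueError) → 'K' (finally) → 'Y' (after the try/except). Output: FKY

Answer: FKY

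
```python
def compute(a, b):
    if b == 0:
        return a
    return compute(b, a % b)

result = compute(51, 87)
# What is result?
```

compute(51, 87) -> compute(87, 51) -> compute(51, 36) -> compute(36, 15) -> compute(15, 6) -> compute(6, 3) -> compute(3, 0) -> 3

Answer: 3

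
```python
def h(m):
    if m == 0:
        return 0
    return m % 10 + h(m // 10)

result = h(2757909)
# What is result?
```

Sum of digits of 2757909: 9 + 0 + 9 + 7 + 5 + 7 + 2 = 39

Answer: 39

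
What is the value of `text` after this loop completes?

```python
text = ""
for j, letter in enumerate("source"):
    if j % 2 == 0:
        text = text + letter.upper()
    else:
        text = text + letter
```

Uppercase even positions in 'source'
`text` takes the values: "" → "S" → "So" → "SoU" → "SoUr" → "SoUrC" → "SoUrCe"

Answer: "SoUrCe"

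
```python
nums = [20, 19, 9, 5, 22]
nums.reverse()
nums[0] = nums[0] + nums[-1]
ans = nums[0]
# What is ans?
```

Trace:
`nums = [20, 19, 9, 5, 22]` → nums = [20, 19, 9, 5, 22]
`nums.reverse()` → nums = [22, 5, 9, 19, 20]
`nums[0] = nums[0] + nums[-1]` → nums = [42, 5, 9, 19, 20]
`ans = nums[0]` → ans = 42
So ans = 42

Answer: 42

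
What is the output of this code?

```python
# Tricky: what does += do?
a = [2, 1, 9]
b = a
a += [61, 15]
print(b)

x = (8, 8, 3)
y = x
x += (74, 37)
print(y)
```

Key concept: += behavior differs for mutable vs immutable.
Step by step:
`a = [2, 1, 9]` → a = [2, 1, 9]
`b = a` → b = [2, 1, 9] (same object as a)
`a += [61, 15]` → a = [2, 1, 9, 61, 15] (same object as b); b = [2, 1, 9, 61, 15] (same object as a)
`print(b)` → prints [2, 1, 9, 61, 15]
`x = (8, 8, 3)` → x = (8, 8, 3)
`y = x` → y = (8, 8, 3)
`x += (74, 37)` → x = (8, 8, 3, 74, 37)
`print(y)` → prints (8, 8, 3)

Answer:
[2, 1, 9, 61, 15]
(8, 8, 3)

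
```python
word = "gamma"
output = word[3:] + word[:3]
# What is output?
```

Trace:
`word = "gamma"` → word = 'gamma'
`output = word[3:] + word[:3]` → output = 'magam'
So output = 'magam'

Answer: 'magam'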